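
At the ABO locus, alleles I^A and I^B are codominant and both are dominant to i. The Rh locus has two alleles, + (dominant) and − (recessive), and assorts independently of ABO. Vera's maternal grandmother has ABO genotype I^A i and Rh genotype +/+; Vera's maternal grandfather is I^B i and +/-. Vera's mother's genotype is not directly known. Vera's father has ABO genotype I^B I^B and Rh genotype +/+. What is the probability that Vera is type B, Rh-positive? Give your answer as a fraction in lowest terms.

3/4

Vera's mother's ABO genotype from I^A i × I^B i: 1/4 I^A I^B, 1/4 I^A i, 1/4 I^B i, 1/4 i i.
Crossing each possibility with the father I^B I^B and summing P(type B): 1/4·1/2 + 1/4·1/2 + 1/4·1 + 1/4·1 = 3/4.
Similarly for Rh via the mother's Rh distribution: P(Rh+) = 1.
Independent loci: 3/4 × 1 = 3/4.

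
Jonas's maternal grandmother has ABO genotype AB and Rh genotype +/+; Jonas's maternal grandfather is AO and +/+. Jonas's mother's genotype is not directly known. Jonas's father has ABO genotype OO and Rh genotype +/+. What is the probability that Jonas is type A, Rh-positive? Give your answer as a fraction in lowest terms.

Jonas's mother's ABO genotype from AB × AO: 1/4 AA, 1/4 AB, 1/4 AO, 1/4 BO.
Crossing each possibility with the father OO and summing P(type A): 1/4·1 + 1/4·1/2 + 1/4·1/2 + 1/4·0 = 1/2.
Similarly for Rh via the mother's Rh distribution: P(Rh+) = 1.
Independent loci: 1/2 × 1 = 1/2.

1/2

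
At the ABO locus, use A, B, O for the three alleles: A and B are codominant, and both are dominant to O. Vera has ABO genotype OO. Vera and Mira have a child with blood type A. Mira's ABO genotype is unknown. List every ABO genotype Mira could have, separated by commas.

AA, AB, AO

For each candidate genotype of Mira, check whether crossing it with OO can produce every observed child phenotype.
  AA → possible child types {A} ✓
  AB → possible child types {A, B} ✓
  AO → possible child types {O, A} ✓
  BB → possible child types {B} ✗
  BO → possible child types {O, B} ✗
  OO → possible child types {O} ✗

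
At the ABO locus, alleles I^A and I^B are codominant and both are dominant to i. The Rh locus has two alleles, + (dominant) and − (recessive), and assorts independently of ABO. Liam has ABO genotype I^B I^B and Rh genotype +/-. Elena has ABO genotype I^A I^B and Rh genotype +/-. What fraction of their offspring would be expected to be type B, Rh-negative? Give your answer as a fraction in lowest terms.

1/8

ABO cross I^B I^B × I^A I^B → offspring phenotypes: 1/2 B, 1/2 AB.
Rh cross +/- × +/- → 3/4 Rh+, 1/4 Rh-.
Independent loci: P(type B, Rh-negative) = 1/2 × 1/4 = 1/8.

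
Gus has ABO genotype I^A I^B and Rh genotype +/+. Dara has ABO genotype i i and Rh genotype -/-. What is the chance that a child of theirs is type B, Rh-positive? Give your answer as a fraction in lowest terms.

1/2

ABO cross I^A I^B × i i → offspring phenotypes: 1/2 A, 1/2 B.
Rh cross +/+ × -/- → 1 Rh+.
Independent loci: P(type B, Rh-positive) = 1/2 × 1 = 1/2.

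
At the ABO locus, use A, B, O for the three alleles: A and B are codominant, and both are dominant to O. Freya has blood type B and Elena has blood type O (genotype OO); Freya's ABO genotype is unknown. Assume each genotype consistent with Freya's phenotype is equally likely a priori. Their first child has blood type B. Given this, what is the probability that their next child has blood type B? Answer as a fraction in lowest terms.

Possible genotypes: Freya ∈ {BB, BO}; Elena ∈ {OO}.
Weight each parental genotype pair by prior × P(type-B child):
  BB × OO: posterior weight 2/3; P(next child type B) = 1.
  BO × OO: posterior weight 1/3; P(next child type B) = 1/2.
Weighted sum = 5/6.

5/6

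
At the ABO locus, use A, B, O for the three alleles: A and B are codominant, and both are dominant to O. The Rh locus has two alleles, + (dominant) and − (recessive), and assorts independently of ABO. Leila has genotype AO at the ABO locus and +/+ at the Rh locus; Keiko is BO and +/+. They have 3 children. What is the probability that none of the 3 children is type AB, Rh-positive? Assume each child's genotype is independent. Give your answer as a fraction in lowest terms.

ABO cross AO × BO → 1/4 O, 1/4 A, 1/4 B, 1/4 AB.
Rh cross +/+ × +/+ → 1 Rh+; so P(type AB, Rh-positive) = 1/4 × 1 = 1/4 per child.
P(not type AB, Rh-positive) = 3/4 for one child; (3/4)^3 = 27/64.

27/64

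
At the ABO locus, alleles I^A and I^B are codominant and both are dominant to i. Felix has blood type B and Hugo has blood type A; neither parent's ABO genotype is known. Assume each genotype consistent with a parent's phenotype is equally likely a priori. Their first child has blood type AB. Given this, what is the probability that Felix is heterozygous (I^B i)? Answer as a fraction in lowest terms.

1/3

Possible genotypes: Felix ∈ {I^B I^B, I^B i}; Hugo ∈ {I^A I^A, I^A i}.
Weight each parental genotype pair by prior × P(type-AB child):
  I^B I^B × I^A I^A: posterior weight 4/9.
  I^B I^B × I^A i: posterior weight 2/9.
  I^B i × I^A I^A: posterior weight 2/9.
  I^B i × I^A i: posterior weight 1/9.
Sum the posterior weight over pairs where Felix is I^B i: 1/3.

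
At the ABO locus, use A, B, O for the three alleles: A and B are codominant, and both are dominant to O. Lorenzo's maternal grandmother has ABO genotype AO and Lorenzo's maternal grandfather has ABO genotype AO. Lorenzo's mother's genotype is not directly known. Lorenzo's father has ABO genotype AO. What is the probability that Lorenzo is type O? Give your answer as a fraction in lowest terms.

1/4

Lorenzo's mother's ABO genotype from AO × AO: 1/4 AA, 1/2 AO, 1/4 OO.
Crossing each possibility with the father AO and summing P(type O): 1/4·0 + 1/2·1/4 + 1/4·1/2 = 1/4.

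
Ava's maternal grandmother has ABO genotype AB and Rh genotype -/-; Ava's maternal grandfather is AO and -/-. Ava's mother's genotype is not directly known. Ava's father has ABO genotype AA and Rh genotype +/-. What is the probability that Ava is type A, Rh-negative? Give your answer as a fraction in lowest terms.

3/8

Ava's mother's ABO genotype from AB × AO: 1/4 AA, 1/4 AB, 1/4 AO, 1/4 BO.
Crossing each possibility with the father AA and summing P(type A): 1/4·1 + 1/4·1/2 + 1/4·1 + 1/4·1/2 = 3/4.
Similarly for Rh via the mother's Rh distribution: P(Rh-) = 1/2.
Independent loci: 3/4 × 1/2 = 3/8.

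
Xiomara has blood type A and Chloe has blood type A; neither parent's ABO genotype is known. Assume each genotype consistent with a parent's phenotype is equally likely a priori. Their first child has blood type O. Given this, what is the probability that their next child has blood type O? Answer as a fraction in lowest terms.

1/4

Possible genotypes: Xiomara ∈ {AA, AO}; Chloe ∈ {AA, AO}.
Weight each parental genotype pair by prior × P(type-O child):
  AO × AO: posterior weight 1; P(next child type O) = 1/4.
Weighted sum = 1/4.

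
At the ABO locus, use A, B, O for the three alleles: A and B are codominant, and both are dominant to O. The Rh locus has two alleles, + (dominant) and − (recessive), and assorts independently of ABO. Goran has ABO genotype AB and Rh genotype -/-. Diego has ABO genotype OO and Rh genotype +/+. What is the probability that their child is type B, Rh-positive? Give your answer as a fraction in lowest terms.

ABO cross AB × OO → offspring phenotypes: 1/2 A, 1/2 B.
Rh cross -/- × +/+ → 1 Rh+.
Independent loci: P(type B, Rh-positive) = 1/2 × 1 = 1/2.

1/2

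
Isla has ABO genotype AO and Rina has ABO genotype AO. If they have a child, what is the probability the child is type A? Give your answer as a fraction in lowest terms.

ABO cross AO × AO → offspring phenotypes: 1/4 O, 3/4 A.
So P(type A) = 3/4.

3/4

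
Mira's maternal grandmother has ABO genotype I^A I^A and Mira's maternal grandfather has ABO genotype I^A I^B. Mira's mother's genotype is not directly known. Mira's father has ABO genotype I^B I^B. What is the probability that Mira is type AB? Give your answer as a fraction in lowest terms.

Mira's mother's ABO genotype from I^A I^A × I^A I^B: 1/2 I^A I^A, 1/2 I^A I^B.
Crossing each possibility with the father I^B I^B and summing P(type AB): 1/2·1 + 1/2·1/2 = 3/4.

3/4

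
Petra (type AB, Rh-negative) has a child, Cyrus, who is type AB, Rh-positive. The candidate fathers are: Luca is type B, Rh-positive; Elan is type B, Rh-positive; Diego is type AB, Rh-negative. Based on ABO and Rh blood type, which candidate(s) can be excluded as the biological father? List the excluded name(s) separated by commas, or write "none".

A candidate is excluded only if no genotype consistent with his phenotype could produce a type AB, Rh-positive child with a type AB, Rh-negative mother.
Diego (type AB, Rh-): no genotype consistent with that phenotype can produce a type-AB Rh+ child with a type-AB mother.

Diego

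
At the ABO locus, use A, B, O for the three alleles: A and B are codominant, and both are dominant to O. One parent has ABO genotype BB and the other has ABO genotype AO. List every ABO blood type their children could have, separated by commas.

Gametes from BB × AO give offspring ABO genotypes AB, BO, i.e. phenotypes B, AB.

B, AB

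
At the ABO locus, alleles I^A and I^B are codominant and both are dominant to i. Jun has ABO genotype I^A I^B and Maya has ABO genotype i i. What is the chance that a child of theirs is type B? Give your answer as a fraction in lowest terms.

ABO cross I^A I^B × i i → offspring phenotypes: 1/2 A, 1/2 B.
So P(type B) = 1/2.

1/2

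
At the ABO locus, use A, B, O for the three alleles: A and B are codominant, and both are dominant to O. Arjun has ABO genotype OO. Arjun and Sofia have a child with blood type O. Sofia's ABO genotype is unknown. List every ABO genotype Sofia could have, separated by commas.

For each candidate genotype of Sofia, check whether crossing it with OO can produce every observed child phenotype.
  AA → possible child types {A} ✗
  AB → possible child types {A, B} ✗
  AO → possible child types {O, A} ✓
  BB → possible child types {B} ✗
  BO → possible child types {O, B} ✓
  OO → possible child types {O} ✓

AO, BO, OO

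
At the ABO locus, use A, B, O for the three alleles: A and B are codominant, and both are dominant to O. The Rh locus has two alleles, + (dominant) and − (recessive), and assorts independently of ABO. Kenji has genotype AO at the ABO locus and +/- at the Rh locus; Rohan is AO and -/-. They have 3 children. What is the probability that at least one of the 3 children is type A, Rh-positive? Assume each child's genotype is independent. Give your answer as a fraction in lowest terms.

ABO cross AO × AO → 1/4 O, 3/4 A.
Rh cross +/- × -/- → 1/2 Rh+, 1/2 Rh-; so P(type A, Rh-positive) = 3/4 × 1/2 = 3/8 per child.
P(none) = (5/8)^3 = 125/512; P(at least one) = 1 − 125/512 = 387/512.

387/512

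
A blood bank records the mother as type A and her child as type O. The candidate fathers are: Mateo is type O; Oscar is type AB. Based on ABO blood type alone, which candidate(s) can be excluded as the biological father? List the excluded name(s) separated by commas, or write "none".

Oscar

A candidate is excluded only if no genotype consistent with his phenotype could produce a type O child with a type A mother.
Oscar (type AB): no genotype consistent with that phenotype can produce a type-O child with a type-A mother.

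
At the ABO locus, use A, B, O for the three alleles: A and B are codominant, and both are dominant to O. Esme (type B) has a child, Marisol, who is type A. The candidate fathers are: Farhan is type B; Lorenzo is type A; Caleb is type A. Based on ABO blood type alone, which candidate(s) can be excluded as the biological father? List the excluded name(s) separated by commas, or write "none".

A candidate is excluded only if no genotype consistent with his phenotype could produce a type A child with a type B mother.
Farhan (type B): no genotype consistent with that phenotype can produce a type-A child with a type-B mother.

Farhan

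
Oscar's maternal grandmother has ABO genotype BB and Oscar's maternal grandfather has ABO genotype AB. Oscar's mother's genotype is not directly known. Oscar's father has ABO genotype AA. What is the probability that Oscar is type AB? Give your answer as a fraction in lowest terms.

Oscar's mother's ABO genotype from BB × AB: 1/2 AB, 1/2 BB.
Crossing each possibility with the father AA and summing P(type AB): 1/2·1/2 + 1/2·1 = 3/4.

3/4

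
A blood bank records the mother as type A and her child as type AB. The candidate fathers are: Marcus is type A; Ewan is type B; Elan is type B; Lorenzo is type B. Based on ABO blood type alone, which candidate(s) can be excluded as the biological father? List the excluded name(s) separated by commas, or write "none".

A candidate is excluded only if no genotype consistent with his phenotype could produce a type AB child with a type A mother.
Marcus (type A): no genotype consistent with that phenotype can produce a type-AB child with a type-A mother.

Marcus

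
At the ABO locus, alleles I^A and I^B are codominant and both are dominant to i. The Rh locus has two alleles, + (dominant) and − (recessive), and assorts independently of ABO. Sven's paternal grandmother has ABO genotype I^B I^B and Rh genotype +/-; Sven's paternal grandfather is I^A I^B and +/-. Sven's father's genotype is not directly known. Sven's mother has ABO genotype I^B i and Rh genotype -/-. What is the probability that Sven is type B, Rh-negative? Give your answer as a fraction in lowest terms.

3/8

Sven's father's ABO genotype from I^B I^B × I^A I^B: 1/2 I^A I^B, 1/2 I^B I^B.
Crossing each possibility with the mother I^B i and summing P(type B): 1/2·1/2 + 1/2·1 = 3/4.
Similarly for Rh via the father's Rh distribution: P(Rh-) = 1/2.
Independent loci: 3/4 × 1/2 = 3/8.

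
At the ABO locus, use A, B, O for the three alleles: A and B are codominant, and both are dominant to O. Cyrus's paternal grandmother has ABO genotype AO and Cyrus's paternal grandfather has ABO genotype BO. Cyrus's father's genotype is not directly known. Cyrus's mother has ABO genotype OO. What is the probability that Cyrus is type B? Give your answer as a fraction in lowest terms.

1/4

Cyrus's father's ABO genotype from AO × BO: 1/4 AB, 1/4 AO, 1/4 BO, 1/4 OO.
Crossing each possibility with the mother OO and summing P(type B): 1/4·1/2 + 1/4·0 + 1/4·1/2 + 1/4·0 = 1/4.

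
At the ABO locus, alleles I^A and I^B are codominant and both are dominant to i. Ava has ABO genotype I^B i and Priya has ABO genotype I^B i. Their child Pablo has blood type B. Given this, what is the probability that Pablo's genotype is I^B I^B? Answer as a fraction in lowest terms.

Cross I^B i × I^B i → 1/4 I^B I^B, 1/2 I^B i, 1/4 i i.
Type-B genotypes among offspring: I^B I^B (1/4), I^B i (1/2); total 3/4.
P(I^B I^B | type B) = (1/4) / (3/4) = 1/3.

1/3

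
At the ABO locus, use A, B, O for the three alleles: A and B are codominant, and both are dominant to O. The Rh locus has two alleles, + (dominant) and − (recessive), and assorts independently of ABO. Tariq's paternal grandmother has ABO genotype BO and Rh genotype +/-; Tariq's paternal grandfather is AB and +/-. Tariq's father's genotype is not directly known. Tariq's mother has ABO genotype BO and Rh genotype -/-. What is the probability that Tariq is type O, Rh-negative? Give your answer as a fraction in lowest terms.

Tariq's father's ABO genotype from BO × AB: 1/4 AB, 1/4 AO, 1/4 BB, 1/4 BO.
Crossing each possibility with the mother BO and summing P(type O): 1/4·0 + 1/4·1/4 + 1/4·0 + 1/4·1/4 = 1/8.
Similarly for Rh via the father's Rh distribution: P(Rh-) = 1/2.
Independent loci: 1/8 × 1/2 = 1/16.

1/16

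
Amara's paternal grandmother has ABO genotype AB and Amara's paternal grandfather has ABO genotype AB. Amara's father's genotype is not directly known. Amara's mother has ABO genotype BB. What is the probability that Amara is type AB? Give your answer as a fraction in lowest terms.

1/2

Amara's father's ABO genotype from AB × AB: 1/4 AA, 1/2 AB, 1/4 BB.
Crossing each possibility with the mother BB and summing P(type AB): 1/4·1 + 1/2·1/2 + 1/4·0 = 1/2.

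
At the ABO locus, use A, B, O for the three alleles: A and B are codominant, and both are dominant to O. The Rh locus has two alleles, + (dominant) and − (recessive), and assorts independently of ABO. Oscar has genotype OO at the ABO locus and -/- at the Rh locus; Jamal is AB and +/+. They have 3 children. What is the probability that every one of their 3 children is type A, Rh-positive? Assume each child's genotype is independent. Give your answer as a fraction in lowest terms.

1/8

ABO cross OO × AB → 1/2 A, 1/2 B.
Rh cross -/- × +/+ → 1 Rh+; so P(type A, Rh-positive) = 1/2 × 1 = 1/2 per child.
All 3 independent: (1/2)^3 = 1/8.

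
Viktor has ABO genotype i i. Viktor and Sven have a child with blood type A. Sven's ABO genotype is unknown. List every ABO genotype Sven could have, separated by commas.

I^A I^A, I^A I^B, I^A i

For each candidate genotype of Sven, check whether crossing it with i i can produce every observed child phenotype.
  I^A I^A → possible child types {A} ✓
  I^A I^B → possible child types {A, B} ✓
  I^A i → possible child types {O, A} ✓
  I^B I^B → possible child types {B} ✗
  I^B i → possible child types {O, B} ✗
  i i → possible child types {O} ✗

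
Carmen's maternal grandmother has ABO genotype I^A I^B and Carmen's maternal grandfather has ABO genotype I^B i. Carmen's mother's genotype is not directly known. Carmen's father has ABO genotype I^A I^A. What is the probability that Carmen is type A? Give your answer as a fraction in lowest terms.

1/2

Carmen's mother's ABO genotype from I^A I^B × I^B i: 1/4 I^A I^B, 1/4 I^A i, 1/4 I^B I^B, 1/4 I^B i.
Crossing each possibility with the father I^A I^A and summing P(type A): 1/4·1/2 + 1/4·1 + 1/4·0 + 1/4·1/2 = 1/2.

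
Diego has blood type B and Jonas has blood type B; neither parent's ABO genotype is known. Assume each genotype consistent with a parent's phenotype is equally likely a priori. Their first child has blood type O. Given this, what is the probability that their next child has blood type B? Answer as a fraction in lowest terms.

Possible genotypes: Diego ∈ {BB, BO}; Jonas ∈ {BB, BO}.
Weight each parental genotype pair by prior × P(type-O child):
  BO × BO: posterior weight 1; P(next child type B) = 3/4.
Weighted sum = 3/4.

3/4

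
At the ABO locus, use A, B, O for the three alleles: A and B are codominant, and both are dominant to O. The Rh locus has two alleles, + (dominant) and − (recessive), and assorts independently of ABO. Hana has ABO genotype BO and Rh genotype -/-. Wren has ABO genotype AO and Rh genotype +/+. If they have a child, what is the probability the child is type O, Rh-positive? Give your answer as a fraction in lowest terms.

1/4

ABO cross BO × AO → offspring phenotypes: 1/4 O, 1/4 A, 1/4 B, 1/4 AB.
Rh cross -/- × +/+ → 1 Rh+.
Independent loci: P(type O, Rh-positive) = 1/4 × 1 = 1/4.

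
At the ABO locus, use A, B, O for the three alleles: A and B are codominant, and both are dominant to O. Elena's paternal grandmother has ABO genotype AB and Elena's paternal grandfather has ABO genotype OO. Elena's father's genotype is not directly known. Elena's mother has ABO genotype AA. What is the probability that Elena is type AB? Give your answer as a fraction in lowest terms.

1/4

Elena's father's ABO genotype from AB × OO: 1/2 AO, 1/2 BO.
Crossing each possibility with the mother AA and summing P(type AB): 1/2·0 + 1/2·1/2 = 1/4.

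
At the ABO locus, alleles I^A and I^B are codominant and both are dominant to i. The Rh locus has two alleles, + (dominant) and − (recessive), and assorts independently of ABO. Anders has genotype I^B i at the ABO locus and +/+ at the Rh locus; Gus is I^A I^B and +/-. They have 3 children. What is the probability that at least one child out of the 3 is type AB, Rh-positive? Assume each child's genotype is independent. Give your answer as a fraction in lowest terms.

ABO cross I^B i × I^A I^B → 1/4 A, 1/2 B, 1/4 AB.
Rh cross +/+ × +/- → 1 Rh+; so P(type AB, Rh-positive) = 1/4 × 1 = 1/4 per child.
P(none) = (3/4)^3 = 27/64; P(at least one) = 1 − 27/64 = 37/64.

37/64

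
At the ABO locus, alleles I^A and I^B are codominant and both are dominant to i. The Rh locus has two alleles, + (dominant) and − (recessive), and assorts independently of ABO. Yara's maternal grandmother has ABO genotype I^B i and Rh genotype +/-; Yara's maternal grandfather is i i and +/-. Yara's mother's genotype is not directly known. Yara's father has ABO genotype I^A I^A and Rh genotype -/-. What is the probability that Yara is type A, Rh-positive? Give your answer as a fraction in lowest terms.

3/8

Yara's mother's ABO genotype from I^B i × i i: 1/2 I^B i, 1/2 i i.
Crossing each possibility with the father I^A I^A and summing P(type A): 1/2·1/2 + 1/2·1 = 3/4.
Similarly for Rh via the mother's Rh distribution: P(Rh+) = 1/2.
Independent loci: 3/4 × 1/2 = 3/8.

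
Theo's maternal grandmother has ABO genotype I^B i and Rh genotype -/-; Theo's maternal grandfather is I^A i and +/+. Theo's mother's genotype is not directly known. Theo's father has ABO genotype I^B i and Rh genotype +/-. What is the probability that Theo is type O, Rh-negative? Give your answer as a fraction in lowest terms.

Theo's mother's ABO genotype from I^B i × I^A i: 1/4 I^A I^B, 1/4 I^A i, 1/4 I^B i, 1/4 i i.
Crossing each possibility with the father I^B i and summing P(type O): 1/4·0 + 1/4·1/4 + 1/4·1/4 + 1/4·1/2 = 1/4.
Similarly for Rh via the mother's Rh distribution: P(Rh-) = 1/4.
Independent loci: 1/4 × 1/4 = 1/16.

1/16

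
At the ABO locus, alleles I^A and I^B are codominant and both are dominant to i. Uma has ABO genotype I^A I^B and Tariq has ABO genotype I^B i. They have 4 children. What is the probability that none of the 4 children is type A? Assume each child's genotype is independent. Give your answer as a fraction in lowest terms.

81/256

ABO cross I^A I^B × I^B i → 1/4 A, 1/2 B, 1/4 AB.
So P(type A) = 1/4 per child.
P(not type A) = 3/4 for one child; (3/4)^4 = 81/256.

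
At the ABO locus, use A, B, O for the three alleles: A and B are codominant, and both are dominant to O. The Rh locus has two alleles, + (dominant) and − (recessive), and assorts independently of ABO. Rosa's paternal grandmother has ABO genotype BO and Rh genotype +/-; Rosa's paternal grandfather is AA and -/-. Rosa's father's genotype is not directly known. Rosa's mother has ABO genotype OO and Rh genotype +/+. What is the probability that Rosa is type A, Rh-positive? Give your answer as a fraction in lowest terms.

1/2

Rosa's father's ABO genotype from BO × AA: 1/2 AB, 1/2 AO.
Crossing each possibility with the mother OO and summing P(type A): 1/2·1/2 + 1/2·1/2 = 1/2.
Similarly for Rh via the father's Rh distribution: P(Rh+) = 1.
Independent loci: 1/2 × 1 = 1/2.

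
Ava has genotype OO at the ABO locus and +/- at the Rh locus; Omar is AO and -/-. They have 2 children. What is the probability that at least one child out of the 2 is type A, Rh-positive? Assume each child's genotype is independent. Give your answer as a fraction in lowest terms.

7/16

ABO cross OO × AO → 1/2 O, 1/2 A.
Rh cross +/- × -/- → 1/2 Rh+, 1/2 Rh-; so P(type A, Rh-positive) = 1/2 × 1/2 = 1/4 per child.
P(none) = (3/4)^2 = 9/16; P(at least one) = 1 − 9/16 = 7/16.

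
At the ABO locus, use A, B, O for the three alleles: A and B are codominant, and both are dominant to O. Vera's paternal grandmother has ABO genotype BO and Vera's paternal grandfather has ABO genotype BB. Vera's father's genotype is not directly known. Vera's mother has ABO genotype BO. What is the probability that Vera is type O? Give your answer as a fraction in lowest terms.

Vera's father's ABO genotype from BO × BB: 1/2 BB, 1/2 BO.
Crossing each possibility with the mother BO and summing P(type O): 1/2·0 + 1/2·1/4 = 1/8.

1/8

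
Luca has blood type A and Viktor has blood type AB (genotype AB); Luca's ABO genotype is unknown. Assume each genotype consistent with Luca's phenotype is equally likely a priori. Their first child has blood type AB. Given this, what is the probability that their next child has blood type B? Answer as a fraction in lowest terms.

1/12

Possible genotypes: Luca ∈ {AA, AO}; Viktor ∈ {AB}.
Weight each parental genotype pair by prior × P(type-AB child):
  AA × AB: posterior weight 2/3; P(next child type B) = 0.
  AO × AB: posterior weight 1/3; P(next child type B) = 1/4.
Weighted sum = 1/12.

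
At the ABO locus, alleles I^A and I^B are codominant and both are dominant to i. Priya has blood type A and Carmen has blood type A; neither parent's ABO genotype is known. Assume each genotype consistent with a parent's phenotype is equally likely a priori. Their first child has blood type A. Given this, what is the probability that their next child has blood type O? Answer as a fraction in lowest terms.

Possible genotypes: Priya ∈ {I^A I^A, I^A i}; Carmen ∈ {I^A I^A, I^A i}.
Weight each parental genotype pair by prior × P(type-A child):
  I^A I^A × I^A I^A: posterior weight 4/15; P(next child type O) = 0.
  I^A I^A × I^A i: posterior weight 4/15; P(next child type O) = 0.
  I^A i × I^A I^A: posterior weight 4/15; P(next child type O) = 0.
  I^A i × I^A i: posterior weight 1/5; P(next child type O) = 1/4.
Weighted sum = 1/20.

1/20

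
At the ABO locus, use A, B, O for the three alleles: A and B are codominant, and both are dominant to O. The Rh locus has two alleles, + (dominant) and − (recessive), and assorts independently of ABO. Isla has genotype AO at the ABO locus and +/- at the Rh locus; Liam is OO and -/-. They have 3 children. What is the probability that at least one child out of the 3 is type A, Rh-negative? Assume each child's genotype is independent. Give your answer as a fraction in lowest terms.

ABO cross AO × OO → 1/2 O, 1/2 A.
Rh cross +/- × -/- → 1/2 Rh+, 1/2 Rh-; so P(type A, Rh-negative) = 1/2 × 1/2 = 1/4 per child.
P(none) = (3/4)^3 = 27/64; P(at least one) = 1 − 27/64 = 37/64.

37/64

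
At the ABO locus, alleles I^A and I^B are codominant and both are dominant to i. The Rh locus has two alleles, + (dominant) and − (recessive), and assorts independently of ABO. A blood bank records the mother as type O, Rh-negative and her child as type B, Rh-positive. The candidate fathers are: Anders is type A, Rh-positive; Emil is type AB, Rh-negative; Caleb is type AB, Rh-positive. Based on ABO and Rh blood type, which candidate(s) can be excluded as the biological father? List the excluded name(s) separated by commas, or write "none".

A candidate is excluded only if no genotype consistent with his phenotype could produce a type B, Rh-positive child with a type O, Rh-negative mother.
Anders (type A, Rh+): no genotype consistent with that phenotype can produce a type-B Rh+ child with a type-O mother.
Emil (type AB, Rh-): no genotype consistent with that phenotype can produce a type-B Rh+ child with a type-O mother.

Anders, Emil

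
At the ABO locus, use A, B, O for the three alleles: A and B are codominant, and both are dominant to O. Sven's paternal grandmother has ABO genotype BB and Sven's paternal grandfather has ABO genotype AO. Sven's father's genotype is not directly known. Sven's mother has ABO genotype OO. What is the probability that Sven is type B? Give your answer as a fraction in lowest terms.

Sven's father's ABO genotype from BB × AO: 1/2 AB, 1/2 BO.
Crossing each possibility with the mother OO and summing P(type B): 1/2·1/2 + 1/2·1/2 = 1/2.

1/2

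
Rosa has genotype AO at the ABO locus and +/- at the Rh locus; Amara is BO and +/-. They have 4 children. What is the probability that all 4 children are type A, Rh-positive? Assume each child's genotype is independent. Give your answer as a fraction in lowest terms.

ABO cross AO × BO → 1/4 O, 1/4 A, 1/4 B, 1/4 AB.
Rh cross +/- × +/- → 3/4 Rh+, 1/4 Rh-; so P(type A, Rh-positive) = 1/4 × 3/4 = 3/16 per child.
All 4 independent: (3/16)^4 = 81/65536.

81/65536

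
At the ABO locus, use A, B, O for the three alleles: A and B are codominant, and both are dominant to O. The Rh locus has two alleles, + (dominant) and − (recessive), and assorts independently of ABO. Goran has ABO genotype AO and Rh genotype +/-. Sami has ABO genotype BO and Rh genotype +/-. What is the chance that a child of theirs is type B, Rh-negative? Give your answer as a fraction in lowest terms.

ABO cross AO × BO → offspring phenotypes: 1/4 O, 1/4 A, 1/4 B, 1/4 AB.
Rh cross +/- × +/- → 3/4 Rh+, 1/4 Rh-.
Independent loci: P(type B, Rh-negative) = 1/4 × 1/4 = 1/16.

1/16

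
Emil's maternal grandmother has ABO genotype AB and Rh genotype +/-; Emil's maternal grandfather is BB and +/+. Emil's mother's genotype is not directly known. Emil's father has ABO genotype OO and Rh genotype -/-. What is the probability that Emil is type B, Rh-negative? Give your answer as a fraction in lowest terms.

Emil's mother's ABO genotype from AB × BB: 1/2 AB, 1/2 BB.
Crossing each possibility with the father OO and summing P(type B): 1/2·1/2 + 1/2·1 = 3/4.
Similarly for Rh via the mother's Rh distribution: P(Rh-) = 1/4.
Independent loci: 3/4 × 1/4 = 3/16.

3/16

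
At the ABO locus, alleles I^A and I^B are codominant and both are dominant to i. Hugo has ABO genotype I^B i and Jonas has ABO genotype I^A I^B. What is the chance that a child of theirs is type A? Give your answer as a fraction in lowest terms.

1/4

ABO cross I^B i × I^A I^B → offspring phenotypes: 1/4 A, 1/2 B, 1/4 AB.
So P(type A) = 1/4.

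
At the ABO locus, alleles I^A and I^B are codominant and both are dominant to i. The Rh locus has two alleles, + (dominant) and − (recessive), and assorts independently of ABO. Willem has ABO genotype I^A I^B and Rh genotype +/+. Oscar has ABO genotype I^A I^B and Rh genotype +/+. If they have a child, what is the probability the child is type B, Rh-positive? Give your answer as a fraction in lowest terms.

ABO cross I^A I^B × I^A I^B → offspring phenotypes: 1/4 A, 1/4 B, 1/2 AB.
Rh cross +/+ × +/+ → 1 Rh+.
Independent loci: P(type B, Rh-positive) = 1/4 × 1 = 1/4.

1/4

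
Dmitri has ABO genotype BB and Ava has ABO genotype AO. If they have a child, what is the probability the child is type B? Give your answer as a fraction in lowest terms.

ABO cross BB × AO → offspring phenotypes: 1/2 B, 1/2 AB.
So P(type B) = 1/2.

1/2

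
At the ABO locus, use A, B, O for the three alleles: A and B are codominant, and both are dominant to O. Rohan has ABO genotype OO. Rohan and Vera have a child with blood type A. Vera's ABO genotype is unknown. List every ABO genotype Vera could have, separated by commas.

For each candidate genotype of Vera, check whether crossing it with OO can produce every observed child phenotype.
  AA → possible child types {A} ✓
  AB → possible child types {A, B} ✓
  AO → possible child types {O, A} ✓
  BB → possible child types {B} ✗
  BO → possible child types {O, B} ✗
  OO → possible child types {O} ✗

AA, AB, AO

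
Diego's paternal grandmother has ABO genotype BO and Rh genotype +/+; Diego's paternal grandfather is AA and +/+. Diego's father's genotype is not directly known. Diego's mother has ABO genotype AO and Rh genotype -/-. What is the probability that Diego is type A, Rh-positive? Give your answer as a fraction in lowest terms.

Diego's father's ABO genotype from BO × AA: 1/2 AB, 1/2 AO.
Crossing each possibility with the mother AO and summing P(type A): 1/2·1/2 + 1/2·3/4 = 5/8.
Similarly for Rh via the father's Rh distribution: P(Rh+) = 1.
Independent loci: 5/8 × 1 = 5/8.

5/8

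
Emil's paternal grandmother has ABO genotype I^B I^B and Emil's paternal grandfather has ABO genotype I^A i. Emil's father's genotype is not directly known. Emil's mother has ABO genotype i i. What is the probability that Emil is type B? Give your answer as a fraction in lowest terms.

Emil's father's ABO genotype from I^B I^B × I^A i: 1/2 I^A I^B, 1/2 I^B i.
Crossing each possibility with the mother i i and summing P(type B): 1/2·1/2 + 1/2·1/2 = 1/2.

1/2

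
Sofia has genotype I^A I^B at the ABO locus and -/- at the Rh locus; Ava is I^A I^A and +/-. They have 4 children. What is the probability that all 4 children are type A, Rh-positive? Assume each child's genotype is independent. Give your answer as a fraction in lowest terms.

ABO cross I^A I^B × I^A I^A → 1/2 A, 1/2 AB.
Rh cross -/- × +/- → 1/2 Rh+, 1/2 Rh-; so P(type A, Rh-positive) = 1/2 × 1/2 = 1/4 per child.
All 4 independent: (1/4)^4 = 1/256.

1/256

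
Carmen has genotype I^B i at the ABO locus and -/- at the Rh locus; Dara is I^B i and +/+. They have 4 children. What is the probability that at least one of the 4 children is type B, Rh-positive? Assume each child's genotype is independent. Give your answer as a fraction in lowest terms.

255/256

ABO cross I^B i × I^B i → 1/4 O, 3/4 B.
Rh cross -/- × +/+ → 1 Rh+; so P(type B, Rh-positive) = 3/4 × 1 = 3/4 per child.
P(none) = (1/4)^4 = 1/256; P(at least one) = 1 − 1/256 = 255/256.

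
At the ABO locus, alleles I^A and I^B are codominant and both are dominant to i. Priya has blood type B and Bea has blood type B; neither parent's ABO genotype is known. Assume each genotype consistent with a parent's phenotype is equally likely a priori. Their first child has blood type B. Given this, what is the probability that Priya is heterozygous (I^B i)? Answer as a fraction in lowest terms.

Possible genotypes: Priya ∈ {I^B I^B, I^B i}; Bea ∈ {I^B I^B, I^B i}.
Weight each parental genotype pair by prior × P(type-B child):
  I^B I^B × I^B I^B: posterior weight 4/15.
  I^B I^B × I^B i: posterior weight 4/15.
  I^B i × I^B I^B: posterior weight 4/15.
  I^B i × I^B i: posterior weight 1/5.
Sum the posterior weight over pairs where Priya is I^B i: 7/15.

7/15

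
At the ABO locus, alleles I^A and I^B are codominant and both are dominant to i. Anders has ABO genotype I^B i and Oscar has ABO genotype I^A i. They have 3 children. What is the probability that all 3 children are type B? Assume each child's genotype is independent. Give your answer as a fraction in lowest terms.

1/64

ABO cross I^B i × I^A i → 1/4 O, 1/4 A, 1/4 B, 1/4 AB.
So P(type B) = 1/4 per child.
All 3 independent: (1/4)^3 = 1/64.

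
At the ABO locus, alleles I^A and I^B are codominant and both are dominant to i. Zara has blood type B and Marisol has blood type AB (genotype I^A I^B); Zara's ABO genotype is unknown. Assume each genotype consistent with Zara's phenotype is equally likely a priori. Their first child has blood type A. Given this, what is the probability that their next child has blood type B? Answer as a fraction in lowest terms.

Possible genotypes: Zara ∈ {I^B I^B, I^B i}; Marisol ∈ {I^A I^B}.
Weight each parental genotype pair by prior × P(type-A child):
  I^B i × I^A I^B: posterior weight 1; P(next child type B) = 1/2.
Weighted sum = 1/2.

1/2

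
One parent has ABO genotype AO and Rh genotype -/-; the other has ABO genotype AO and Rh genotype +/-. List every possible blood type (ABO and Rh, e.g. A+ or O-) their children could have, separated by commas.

Gametes from AO × AO give offspring ABO genotypes AA, AO, OO, i.e. phenotypes O, A.
Rh cross -/- × +/- → phenotypes Rh+, Rh-.
Combining independently: O+, O-, A+, A-.

O+, O-, A+, A-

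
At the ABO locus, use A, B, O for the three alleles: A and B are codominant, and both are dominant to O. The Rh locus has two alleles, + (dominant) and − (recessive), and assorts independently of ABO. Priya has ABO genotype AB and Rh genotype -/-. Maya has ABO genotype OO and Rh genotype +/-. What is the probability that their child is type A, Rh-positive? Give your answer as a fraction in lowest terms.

ABO cross AB × OO → offspring phenotypes: 1/2 A, 1/2 B.
Rh cross -/- × +/- → 1/2 Rh+, 1/2 Rh-.
Independent loci: P(type A, Rh-positive) = 1/2 × 1/2 = 1/4.

1/4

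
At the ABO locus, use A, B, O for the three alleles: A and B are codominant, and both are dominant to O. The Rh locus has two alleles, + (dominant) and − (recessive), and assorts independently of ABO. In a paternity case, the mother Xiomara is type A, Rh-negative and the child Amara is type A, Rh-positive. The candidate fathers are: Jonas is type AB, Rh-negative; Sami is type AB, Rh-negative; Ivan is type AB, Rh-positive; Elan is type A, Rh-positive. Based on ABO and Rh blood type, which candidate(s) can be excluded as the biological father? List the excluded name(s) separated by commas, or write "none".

Jonas, Sami

A candidate is excluded only if no genotype consistent with his phenotype could produce a type A, Rh-positive child with a type A, Rh-negative mother.
Jonas (type AB, Rh-): no genotype consistent with that phenotype can produce a type-A Rh+ child with a type-A mother.
Sami (type AB, Rh-): no genotype consistent with that phenotype can produce a type-A Rh+ child with a type-A mother.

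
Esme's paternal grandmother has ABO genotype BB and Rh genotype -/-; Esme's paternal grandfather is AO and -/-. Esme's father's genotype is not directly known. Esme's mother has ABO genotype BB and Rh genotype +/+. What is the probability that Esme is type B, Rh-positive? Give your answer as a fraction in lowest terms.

3/4

Esme's father's ABO genotype from BB × AO: 1/2 AB, 1/2 BO.
Crossing each possibility with the mother BB and summing P(type B): 1/2·1/2 + 1/2·1 = 3/4.
Similarly for Rh via the father's Rh distribution: P(Rh+) = 1.
Independent loci: 3/4 × 1 = 3/4.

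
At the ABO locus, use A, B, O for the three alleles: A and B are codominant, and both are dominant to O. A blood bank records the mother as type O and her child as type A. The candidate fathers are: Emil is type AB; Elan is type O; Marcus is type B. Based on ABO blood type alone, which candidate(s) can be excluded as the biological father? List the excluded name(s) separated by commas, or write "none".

A candidate is excluded only if no genotype consistent with his phenotype could produce a type A child with a type O mother.
Elan (type O): no genotype consistent with that phenotype can produce a type-A child with a type-O mother.
Marcus (type B): no genotype consistent with that phenotype can produce a type-A child with a type-O mother.

Elan, Marcus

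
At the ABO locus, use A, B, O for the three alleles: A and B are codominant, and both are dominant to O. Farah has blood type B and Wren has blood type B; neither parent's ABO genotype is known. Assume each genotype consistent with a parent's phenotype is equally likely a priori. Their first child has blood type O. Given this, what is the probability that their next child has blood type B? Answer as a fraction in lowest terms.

Possible genotypes: Farah ∈ {BB, BO}; Wren ∈ {BB, BO}.
Weight each parental genotype pair by prior × P(type-O child):
  BO × BO: posterior weight 1; P(next child type B) = 3/4.
Weighted sum = 3/4.

3/4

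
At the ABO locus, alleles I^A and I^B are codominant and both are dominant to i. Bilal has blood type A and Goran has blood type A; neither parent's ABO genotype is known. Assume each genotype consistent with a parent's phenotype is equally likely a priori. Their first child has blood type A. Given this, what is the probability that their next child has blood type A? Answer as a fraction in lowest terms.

19/20

Possible genotypes: Bilal ∈ {I^A I^A, I^A i}; Goran ∈ {I^A I^A, I^A i}.
Weight each parental genotype pair by prior × P(type-A child):
  I^A I^A × I^A I^A: posterior weight 4/15; P(next child type A) = 1.
  I^A I^A × I^A i: posterior weight 4/15; P(next child type A) = 1.
  I^A i × I^A I^A: posterior weight 4/15; P(next child type A) = 1.
  I^A i × I^A i: posterior weight 1/5; P(next child type A) = 3/4.
Weighted sum = 19/20.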